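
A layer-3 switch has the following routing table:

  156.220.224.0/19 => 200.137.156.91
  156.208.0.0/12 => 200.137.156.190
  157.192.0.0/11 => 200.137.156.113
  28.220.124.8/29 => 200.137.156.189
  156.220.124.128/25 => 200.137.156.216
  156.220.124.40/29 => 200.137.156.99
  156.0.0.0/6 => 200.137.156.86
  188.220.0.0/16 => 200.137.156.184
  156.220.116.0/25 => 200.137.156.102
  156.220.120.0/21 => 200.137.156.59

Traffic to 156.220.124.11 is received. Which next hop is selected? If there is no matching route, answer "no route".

Routes whose prefix contains 156.220.124.11:
  156.0.0.0/6 (156.0.0.0 - 159.255.255.255) -> 200.137.156.86
  156.208.0.0/12 (156.208.0.0 - 156.223.255.255) -> 200.137.156.190
  156.220.120.0/21 (156.220.120.0 - 156.220.127.255) -> 200.137.156.59
More-specific entries that do NOT match:
  28.220.124.8/29 (28.220.124.8 - 28.220.124.15) does not contain 156.220.124.11
  156.220.124.40/29 (156.220.124.40 - 156.220.124.47) does not contain 156.220.124.11
  156.220.124.128/25 (156.220.124.128 - 156.220.124.255) does not contain 156.220.124.11
  156.220.116.0/25 (156.220.116.0 - 156.220.116.127) does not contain 156.220.124.11
Longest matching prefix is /21 -> next hop 200.137.156.59.

200.137.156.59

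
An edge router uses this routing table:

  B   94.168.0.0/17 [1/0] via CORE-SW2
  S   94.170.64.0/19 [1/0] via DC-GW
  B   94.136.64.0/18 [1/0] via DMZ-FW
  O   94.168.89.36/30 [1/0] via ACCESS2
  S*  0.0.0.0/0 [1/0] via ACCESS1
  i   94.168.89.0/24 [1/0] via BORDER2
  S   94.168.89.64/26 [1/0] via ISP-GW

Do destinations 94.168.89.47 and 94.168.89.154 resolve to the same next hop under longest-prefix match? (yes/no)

yes

94.168.89.47: longest match 94.168.89.0/24 -> BORDER2
94.168.89.154: longest match 94.168.89.0/24 -> BORDER2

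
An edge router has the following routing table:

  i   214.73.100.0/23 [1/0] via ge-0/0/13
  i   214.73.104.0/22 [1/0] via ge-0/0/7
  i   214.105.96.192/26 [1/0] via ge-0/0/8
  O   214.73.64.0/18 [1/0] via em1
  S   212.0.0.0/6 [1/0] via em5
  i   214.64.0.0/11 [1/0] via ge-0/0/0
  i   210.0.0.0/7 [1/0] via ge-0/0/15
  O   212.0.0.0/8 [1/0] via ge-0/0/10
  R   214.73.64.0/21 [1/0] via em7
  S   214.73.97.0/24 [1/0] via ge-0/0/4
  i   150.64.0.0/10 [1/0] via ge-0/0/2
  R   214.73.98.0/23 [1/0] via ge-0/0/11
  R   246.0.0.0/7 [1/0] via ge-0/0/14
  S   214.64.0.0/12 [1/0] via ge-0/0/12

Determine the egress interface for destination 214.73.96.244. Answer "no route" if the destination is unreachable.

em1

Routes whose prefix contains 214.73.96.244:
  212.0.0.0/6 (212.0.0.0 - 215.255.255.255) -> em5
  214.64.0.0/11 (214.64.0.0 - 214.95.255.255) -> ge-0/0/0
  214.64.0.0/12 (214.64.0.0 - 214.79.255.255) -> ge-0/0/12
  214.73.64.0/18 (214.73.64.0 - 214.73.127.255) -> em1
More-specific entries that do NOT match:
  214.105.96.192/26 (214.105.96.192 - 214.105.96.255) does not contain 214.73.96.244
  214.73.97.0/24 (214.73.97.0 - 214.73.97.255) does not contain 214.73.96.244
  214.73.100.0/23 (214.73.100.0 - 214.73.101.255) does not contain 214.73.96.244
  214.73.98.0/23 (214.73.98.0 - 214.73.99.255) does not contain 214.73.96.244
  214.73.104.0/22 (214.73.104.0 - 214.73.107.255) does not contain 214.73.96.244
  214.73.64.0/21 (214.73.64.0 - 214.73.71.255) does not contain 214.73.96.244
Longest matching prefix is /18 -> interface em1.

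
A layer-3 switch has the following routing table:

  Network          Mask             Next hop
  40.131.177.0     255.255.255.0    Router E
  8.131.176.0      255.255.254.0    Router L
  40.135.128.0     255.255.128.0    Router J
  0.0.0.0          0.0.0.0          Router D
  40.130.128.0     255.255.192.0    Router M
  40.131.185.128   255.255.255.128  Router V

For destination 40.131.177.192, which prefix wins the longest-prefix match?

40.131.177.0/24

Entries matching 40.131.177.192:
  0.0.0.0/0 (default, matches everything)
  40.131.177.0/24 (40.131.177.0 - 40.131.177.255)
Most specific is 40.131.177.0/24.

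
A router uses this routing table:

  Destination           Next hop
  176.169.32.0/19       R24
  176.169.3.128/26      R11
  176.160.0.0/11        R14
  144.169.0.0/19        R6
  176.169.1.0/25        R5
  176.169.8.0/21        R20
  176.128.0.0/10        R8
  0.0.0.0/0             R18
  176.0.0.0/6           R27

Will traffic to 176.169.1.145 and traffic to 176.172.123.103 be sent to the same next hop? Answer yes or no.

yes

176.169.1.145: longest match 176.160.0.0/11 -> R14
176.172.123.103: longest match 176.160.0.0/11 -> R14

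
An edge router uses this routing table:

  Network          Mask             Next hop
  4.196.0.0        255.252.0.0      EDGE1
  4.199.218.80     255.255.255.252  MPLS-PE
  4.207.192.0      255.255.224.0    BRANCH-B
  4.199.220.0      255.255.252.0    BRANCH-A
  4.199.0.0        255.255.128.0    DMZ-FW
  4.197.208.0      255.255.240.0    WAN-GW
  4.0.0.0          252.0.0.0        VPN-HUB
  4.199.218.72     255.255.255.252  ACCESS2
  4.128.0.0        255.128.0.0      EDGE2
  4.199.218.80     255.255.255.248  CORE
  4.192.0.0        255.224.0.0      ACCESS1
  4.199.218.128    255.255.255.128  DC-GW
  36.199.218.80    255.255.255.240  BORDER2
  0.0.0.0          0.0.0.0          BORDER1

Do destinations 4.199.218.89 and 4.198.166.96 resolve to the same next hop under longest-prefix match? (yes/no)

4.199.218.89: longest match 4.196.0.0/14 -> EDGE1
4.198.166.96: longest match 4.196.0.0/14 -> EDGE1

yes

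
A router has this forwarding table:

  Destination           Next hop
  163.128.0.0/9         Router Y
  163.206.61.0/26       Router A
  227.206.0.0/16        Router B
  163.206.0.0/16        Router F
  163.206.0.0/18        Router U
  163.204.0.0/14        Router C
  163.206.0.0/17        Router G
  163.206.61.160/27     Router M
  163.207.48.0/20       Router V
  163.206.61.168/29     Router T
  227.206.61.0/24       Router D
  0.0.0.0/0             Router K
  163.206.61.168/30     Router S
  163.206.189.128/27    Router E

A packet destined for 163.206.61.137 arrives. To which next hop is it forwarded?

Router U

Routes whose prefix contains 163.206.61.137:
  0.0.0.0/0 (default, matches everything) -> Router K
  163.128.0.0/9 (163.128.0.0 - 163.255.255.255) -> Router Y
  163.204.0.0/14 (163.204.0.0 - 163.207.255.255) -> Router C
  163.206.0.0/16 (163.206.0.0 - 163.206.255.255) -> Router F
  163.206.0.0/17 (163.206.0.0 - 163.206.127.255) -> Router G
  163.206.0.0/18 (163.206.0.0 - 163.206.63.255) -> Router U
More-specific entries that do NOT match:
  163.206.61.168/30 (163.206.61.168 - 163.206.61.171) does not contain 163.206.61.137
  163.206.61.168/29 (163.206.61.168 - 163.206.61.175) does not contain 163.206.61.137
  163.206.61.160/27 (163.206.61.160 - 163.206.61.191) does not contain 163.206.61.137
  163.206.189.128/27 (163.206.189.128 - 163.206.189.159) does not contain 163.206.61.137
  163.206.61.0/26 (163.206.61.0 - 163.206.61.63) does not contain 163.206.61.137
  227.206.61.0/24 (227.206.61.0 - 227.206.61.255) does not contain 163.206.61.137
  163.207.48.0/20 (163.207.48.0 - 163.207.63.255) does not contain 163.206.61.137
Longest matching prefix is /18 -> next hop Router U.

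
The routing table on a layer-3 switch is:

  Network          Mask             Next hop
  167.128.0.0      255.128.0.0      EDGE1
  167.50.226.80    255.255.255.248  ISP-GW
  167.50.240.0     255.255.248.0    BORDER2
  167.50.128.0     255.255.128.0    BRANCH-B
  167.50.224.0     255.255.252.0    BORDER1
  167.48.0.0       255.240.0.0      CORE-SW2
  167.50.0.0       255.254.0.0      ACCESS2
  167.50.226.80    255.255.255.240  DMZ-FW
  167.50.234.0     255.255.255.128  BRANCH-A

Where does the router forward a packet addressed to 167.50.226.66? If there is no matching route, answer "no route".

BORDER1

Routes whose prefix contains 167.50.226.66:
  167.48.0.0/12 (167.48.0.0 - 167.63.255.255) -> CORE-SW2
  167.50.0.0/15 (167.50.0.0 - 167.51.255.255) -> ACCESS2
  167.50.128.0/17 (167.50.128.0 - 167.50.255.255) -> BRANCH-B
  167.50.224.0/22 (167.50.224.0 - 167.50.227.255) -> BORDER1
More-specific entries that do NOT match:
  167.50.226.80/29 (167.50.226.80 - 167.50.226.87) does not contain 167.50.226.66
  167.50.226.80/28 (167.50.226.80 - 167.50.226.95) does not contain 167.50.226.66
  167.50.234.0/25 (167.50.234.0 - 167.50.234.127) does not contain 167.50.226.66
Longest matching prefix is /22 -> next hop BORDER1.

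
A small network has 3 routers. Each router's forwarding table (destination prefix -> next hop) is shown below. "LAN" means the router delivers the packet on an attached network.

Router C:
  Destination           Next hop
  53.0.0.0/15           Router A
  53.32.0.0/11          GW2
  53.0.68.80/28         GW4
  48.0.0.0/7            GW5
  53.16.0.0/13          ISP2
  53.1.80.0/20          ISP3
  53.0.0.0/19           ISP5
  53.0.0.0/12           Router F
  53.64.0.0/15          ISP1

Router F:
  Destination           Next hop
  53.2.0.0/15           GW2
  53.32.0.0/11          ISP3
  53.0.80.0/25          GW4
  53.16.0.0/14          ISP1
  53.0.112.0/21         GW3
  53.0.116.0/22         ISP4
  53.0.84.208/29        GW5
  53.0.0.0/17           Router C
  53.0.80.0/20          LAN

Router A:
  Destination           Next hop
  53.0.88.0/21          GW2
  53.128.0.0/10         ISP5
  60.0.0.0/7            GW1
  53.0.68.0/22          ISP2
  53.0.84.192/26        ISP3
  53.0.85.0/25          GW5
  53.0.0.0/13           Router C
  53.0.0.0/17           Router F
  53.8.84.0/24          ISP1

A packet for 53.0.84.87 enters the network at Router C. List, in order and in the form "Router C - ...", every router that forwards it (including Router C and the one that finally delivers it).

At Router C: longest match for 53.0.84.87 is 53.0.0.0/15 -> Router A
At Router A: longest match for 53.0.84.87 is 53.0.0.0/17 -> Router F
At Router F: longest match for 53.0.84.87 is 53.0.80.0/20 -> LAN

Router C - Router A - Router F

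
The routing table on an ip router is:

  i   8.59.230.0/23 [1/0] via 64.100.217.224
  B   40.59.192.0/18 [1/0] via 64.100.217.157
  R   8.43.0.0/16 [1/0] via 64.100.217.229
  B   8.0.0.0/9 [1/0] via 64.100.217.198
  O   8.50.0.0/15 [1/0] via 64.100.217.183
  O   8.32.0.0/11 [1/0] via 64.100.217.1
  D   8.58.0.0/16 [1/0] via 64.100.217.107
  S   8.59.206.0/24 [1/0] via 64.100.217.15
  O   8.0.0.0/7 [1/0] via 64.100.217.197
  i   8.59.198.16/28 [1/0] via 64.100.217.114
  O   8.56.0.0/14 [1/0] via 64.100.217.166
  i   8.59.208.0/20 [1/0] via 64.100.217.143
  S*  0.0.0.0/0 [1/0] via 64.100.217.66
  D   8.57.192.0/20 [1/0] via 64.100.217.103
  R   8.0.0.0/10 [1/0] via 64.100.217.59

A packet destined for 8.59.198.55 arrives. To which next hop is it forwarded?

Routes whose prefix contains 8.59.198.55:
  0.0.0.0/0 (default, matches everything) -> 64.100.217.66
  8.0.0.0/7 (8.0.0.0 - 9.255.255.255) -> 64.100.217.197
  8.0.0.0/9 (8.0.0.0 - 8.127.255.255) -> 64.100.217.198
  8.0.0.0/10 (8.0.0.0 - 8.63.255.255) -> 64.100.217.59
  8.32.0.0/11 (8.32.0.0 - 8.63.255.255) -> 64.100.217.1
  8.56.0.0/14 (8.56.0.0 - 8.59.255.255) -> 64.100.217.166
More-specific entries that do NOT match:
  8.59.198.16/28 (8.59.198.16 - 8.59.198.31) does not contain 8.59.198.55
  8.59.206.0/24 (8.59.206.0 - 8.59.206.255) does not contain 8.59.198.55
  8.59.230.0/23 (8.59.230.0 - 8.59.231.255) does not contain 8.59.198.55
  8.59.208.0/20 (8.59.208.0 - 8.59.223.255) does not contain 8.59.198.55
  8.57.192.0/20 (8.57.192.0 - 8.57.207.255) does not contain 8.59.198.55
  40.59.192.0/18 (40.59.192.0 - 40.59.255.255) does not contain 8.59.198.55
  8.43.0.0/16 (8.43.0.0 - 8.43.255.255) does not contain 8.59.198.55
  8.58.0.0/16 (8.58.0.0 - 8.58.255.255) does not contain 8.59.198.55
  8.50.0.0/15 (8.50.0.0 - 8.51.255.255) does not contain 8.59.198.55
Longest matching prefix is /14 -> next hop 64.100.217.166.

64.100.217.166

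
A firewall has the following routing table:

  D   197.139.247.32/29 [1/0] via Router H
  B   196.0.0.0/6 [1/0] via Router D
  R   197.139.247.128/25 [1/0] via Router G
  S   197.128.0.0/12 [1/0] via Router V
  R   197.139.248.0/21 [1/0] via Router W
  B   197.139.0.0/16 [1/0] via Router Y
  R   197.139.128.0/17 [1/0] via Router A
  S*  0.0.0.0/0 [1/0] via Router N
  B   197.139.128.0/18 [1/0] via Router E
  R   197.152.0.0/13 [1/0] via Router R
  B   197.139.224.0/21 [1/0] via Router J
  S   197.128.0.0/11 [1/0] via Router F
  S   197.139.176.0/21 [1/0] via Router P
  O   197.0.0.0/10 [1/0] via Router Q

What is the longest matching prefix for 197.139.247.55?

197.139.128.0/17

Entries matching 197.139.247.55:
  0.0.0.0/0 (default, matches everything)
  196.0.0.0/6 (196.0.0.0 - 199.255.255.255)
  197.128.0.0/11 (197.128.0.0 - 197.159.255.255)
  197.128.0.0/12 (197.128.0.0 - 197.143.255.255)
  197.139.0.0/16 (197.139.0.0 - 197.139.255.255)
  197.139.128.0/17 (197.139.128.0 - 197.139.255.255)
Most specific is 197.139.128.0/17.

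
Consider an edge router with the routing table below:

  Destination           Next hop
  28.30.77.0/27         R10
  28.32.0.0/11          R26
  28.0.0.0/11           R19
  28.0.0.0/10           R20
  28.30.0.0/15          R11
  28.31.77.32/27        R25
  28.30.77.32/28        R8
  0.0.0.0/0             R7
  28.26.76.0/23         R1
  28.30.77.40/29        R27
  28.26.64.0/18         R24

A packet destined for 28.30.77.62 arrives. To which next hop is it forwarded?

R11

Routes whose prefix contains 28.30.77.62:
  0.0.0.0/0 (default, matches everything) -> R7
  28.0.0.0/10 (28.0.0.0 - 28.63.255.255) -> R20
  28.0.0.0/11 (28.0.0.0 - 28.31.255.255) -> R19
  28.30.0.0/15 (28.30.0.0 - 28.31.255.255) -> R11
More-specific entries that do NOT match:
  28.30.77.40/29 (28.30.77.40 - 28.30.77.47) does not contain 28.30.77.62
  28.30.77.32/28 (28.30.77.32 - 28.30.77.47) does not contain 28.30.77.62
  28.30.77.0/27 (28.30.77.0 - 28.30.77.31) does not contain 28.30.77.62
  28.31.77.32/27 (28.31.77.32 - 28.31.77.63) does not contain 28.30.77.62
  28.26.76.0/23 (28.26.76.0 - 28.26.77.255) does not contain 28.30.77.62
  28.26.64.0/18 (28.26.64.0 - 28.26.127.255) does not contain 28.30.77.62
Longest matching prefix is /15 -> next hop R11.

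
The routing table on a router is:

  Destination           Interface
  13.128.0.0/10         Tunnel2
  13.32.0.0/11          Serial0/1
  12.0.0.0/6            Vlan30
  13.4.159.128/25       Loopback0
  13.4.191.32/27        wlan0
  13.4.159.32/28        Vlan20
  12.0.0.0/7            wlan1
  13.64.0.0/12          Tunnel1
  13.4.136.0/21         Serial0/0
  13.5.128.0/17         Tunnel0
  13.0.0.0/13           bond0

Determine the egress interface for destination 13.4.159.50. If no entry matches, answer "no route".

Routes whose prefix contains 13.4.159.50:
  12.0.0.0/6 (12.0.0.0 - 15.255.255.255) -> Vlan30
  12.0.0.0/7 (12.0.0.0 - 13.255.255.255) -> wlan1
  13.0.0.0/13 (13.0.0.0 - 13.7.255.255) -> bond0
More-specific entries that do NOT match:
  13.4.159.32/28 (13.4.159.32 - 13.4.159.47) does not contain 13.4.159.50
  13.4.191.32/27 (13.4.191.32 - 13.4.191.63) does not contain 13.4.159.50
  13.4.159.128/25 (13.4.159.128 - 13.4.159.255) does not contain 13.4.159.50
  13.4.136.0/21 (13.4.136.0 - 13.4.143.255) does not contain 13.4.159.50
  13.5.128.0/17 (13.5.128.0 - 13.5.255.255) does not contain 13.4.159.50
Longest matching prefix is /13 -> interface bond0.

bond0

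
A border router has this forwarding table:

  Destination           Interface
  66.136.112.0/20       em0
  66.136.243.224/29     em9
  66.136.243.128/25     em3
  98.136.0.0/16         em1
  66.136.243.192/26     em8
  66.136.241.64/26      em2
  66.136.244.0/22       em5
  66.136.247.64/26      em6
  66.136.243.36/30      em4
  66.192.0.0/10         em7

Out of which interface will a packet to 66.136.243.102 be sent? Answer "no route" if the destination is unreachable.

no route

No entry's prefix contains 66.136.243.102; there is no default route.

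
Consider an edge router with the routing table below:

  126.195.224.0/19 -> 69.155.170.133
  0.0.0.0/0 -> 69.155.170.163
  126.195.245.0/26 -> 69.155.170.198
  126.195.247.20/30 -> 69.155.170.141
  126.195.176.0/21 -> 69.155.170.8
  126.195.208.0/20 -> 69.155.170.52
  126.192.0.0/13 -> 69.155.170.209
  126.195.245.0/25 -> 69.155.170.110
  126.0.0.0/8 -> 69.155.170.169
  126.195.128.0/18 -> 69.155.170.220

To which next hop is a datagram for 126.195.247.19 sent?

Routes whose prefix contains 126.195.247.19:
  0.0.0.0/0 (default, matches everything) -> 69.155.170.163
  126.0.0.0/8 (126.0.0.0 - 126.255.255.255) -> 69.155.170.169
  126.192.0.0/13 (126.192.0.0 - 126.199.255.255) -> 69.155.170.209
  126.195.224.0/19 (126.195.224.0 - 126.195.255.255) -> 69.155.170.133
More-specific entries that do NOT match:
  126.195.247.20/30 (126.195.247.20 - 126.195.247.23) does not contain 126.195.247.19
  126.195.245.0/26 (126.195.245.0 - 126.195.245.63) does not contain 126.195.247.19
  126.195.245.0/25 (126.195.245.0 - 126.195.245.127) does not contain 126.195.247.19
  126.195.176.0/21 (126.195.176.0 - 126.195.183.255) does not contain 126.195.247.19
  126.195.208.0/20 (126.195.208.0 - 126.195.223.255) does not contain 126.195.247.19
Longest matching prefix is /19 -> next hop 69.155.170.133.

69.155.170.133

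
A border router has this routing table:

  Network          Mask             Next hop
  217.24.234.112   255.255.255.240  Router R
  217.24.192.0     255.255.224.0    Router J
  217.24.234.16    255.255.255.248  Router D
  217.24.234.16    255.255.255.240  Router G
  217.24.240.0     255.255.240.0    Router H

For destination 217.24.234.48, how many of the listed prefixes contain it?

0

No listed prefix contains 217.24.234.48.
Total matching entries: 0.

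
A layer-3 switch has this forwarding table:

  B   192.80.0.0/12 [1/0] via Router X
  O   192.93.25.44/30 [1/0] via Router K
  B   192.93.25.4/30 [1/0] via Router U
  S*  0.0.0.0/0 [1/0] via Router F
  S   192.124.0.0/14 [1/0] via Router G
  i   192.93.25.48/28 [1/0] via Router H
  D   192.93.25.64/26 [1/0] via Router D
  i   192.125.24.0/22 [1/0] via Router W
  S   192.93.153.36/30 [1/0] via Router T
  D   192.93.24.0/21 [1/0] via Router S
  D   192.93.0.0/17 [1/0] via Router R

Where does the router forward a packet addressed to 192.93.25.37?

Routes whose prefix contains 192.93.25.37:
  0.0.0.0/0 (default, matches everything) -> Router F
  192.80.0.0/12 (192.80.0.0 - 192.95.255.255) -> Router X
  192.93.0.0/17 (192.93.0.0 - 192.93.127.255) -> Router R
  192.93.24.0/21 (192.93.24.0 - 192.93.31.255) -> Router S
More-specific entries that do NOT match:
  192.93.25.44/30 (192.93.25.44 - 192.93.25.47) does not contain 192.93.25.37
  192.93.25.4/30 (192.93.25.4 - 192.93.25.7) does not contain 192.93.25.37
  192.93.153.36/30 (192.93.153.36 - 192.93.153.39) does not contain 192.93.25.37
  192.93.25.48/28 (192.93.25.48 - 192.93.25.63) does not contain 192.93.25.37
  192.93.25.64/26 (192.93.25.64 - 192.93.25.127) does not contain 192.93.25.37
  192.125.24.0/22 (192.125.24.0 - 192.125.27.255) does not contain 192.93.25.37
Longest matching prefix is /21 -> next hop Router S.

Router S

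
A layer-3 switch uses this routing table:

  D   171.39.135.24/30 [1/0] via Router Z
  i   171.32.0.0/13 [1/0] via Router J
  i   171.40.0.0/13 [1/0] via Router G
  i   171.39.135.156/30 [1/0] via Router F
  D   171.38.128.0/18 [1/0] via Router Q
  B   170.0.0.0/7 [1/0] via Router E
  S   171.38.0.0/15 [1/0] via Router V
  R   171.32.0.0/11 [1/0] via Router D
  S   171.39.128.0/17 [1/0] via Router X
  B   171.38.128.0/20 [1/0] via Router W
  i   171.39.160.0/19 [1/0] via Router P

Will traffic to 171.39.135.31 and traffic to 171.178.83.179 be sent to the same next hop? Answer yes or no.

no

171.39.135.31: longest match 171.39.128.0/17 -> Router X
171.178.83.179: longest match 170.0.0.0/7 -> Router E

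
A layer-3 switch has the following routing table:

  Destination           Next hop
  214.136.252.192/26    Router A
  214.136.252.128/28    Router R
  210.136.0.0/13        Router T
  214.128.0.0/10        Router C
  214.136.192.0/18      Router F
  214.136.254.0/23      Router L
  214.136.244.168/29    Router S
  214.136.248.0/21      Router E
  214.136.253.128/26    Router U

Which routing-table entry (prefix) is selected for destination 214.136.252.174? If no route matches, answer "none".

Entries matching 214.136.252.174:
  214.128.0.0/10 (214.128.0.0 - 214.191.255.255)
  214.136.192.0/18 (214.136.192.0 - 214.136.255.255)
  214.136.248.0/21 (214.136.248.0 - 214.136.255.255)
Most specific is 214.136.248.0/21.

214.136.248.0/21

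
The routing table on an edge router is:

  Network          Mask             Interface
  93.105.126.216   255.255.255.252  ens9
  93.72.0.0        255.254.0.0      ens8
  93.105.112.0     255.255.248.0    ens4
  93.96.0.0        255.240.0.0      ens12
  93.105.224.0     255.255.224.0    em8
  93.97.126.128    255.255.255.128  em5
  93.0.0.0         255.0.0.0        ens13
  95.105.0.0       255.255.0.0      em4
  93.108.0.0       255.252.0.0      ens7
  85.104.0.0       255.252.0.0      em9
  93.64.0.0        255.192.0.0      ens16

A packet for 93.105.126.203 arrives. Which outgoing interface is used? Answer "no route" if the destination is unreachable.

Routes whose prefix contains 93.105.126.203:
  93.0.0.0/8 (93.0.0.0 - 93.255.255.255) -> ens13
  93.64.0.0/10 (93.64.0.0 - 93.127.255.255) -> ens16
  93.96.0.0/12 (93.96.0.0 - 93.111.255.255) -> ens12
More-specific entries that do NOT match:
  93.105.126.216/30 (93.105.126.216 - 93.105.126.219) does not contain 93.105.126.203
  93.97.126.128/25 (93.97.126.128 - 93.97.126.255) does not contain 93.105.126.203
  93.105.112.0/21 (93.105.112.0 - 93.105.119.255) does not contain 93.105.126.203
  93.105.224.0/19 (93.105.224.0 - 93.105.255.255) does not contain 93.105.126.203
  95.105.0.0/16 (95.105.0.0 - 95.105.255.255) does not contain 93.105.126.203
  93.72.0.0/15 (93.72.0.0 - 93.73.255.255) does not contain 93.105.126.203
  93.108.0.0/14 (93.108.0.0 - 93.111.255.255) does not contain 93.105.126.203
  85.104.0.0/14 (85.104.0.0 - 85.107.255.255) does not contain 93.105.126.203
Longest matching prefix is /12 -> interface ens12.

ens12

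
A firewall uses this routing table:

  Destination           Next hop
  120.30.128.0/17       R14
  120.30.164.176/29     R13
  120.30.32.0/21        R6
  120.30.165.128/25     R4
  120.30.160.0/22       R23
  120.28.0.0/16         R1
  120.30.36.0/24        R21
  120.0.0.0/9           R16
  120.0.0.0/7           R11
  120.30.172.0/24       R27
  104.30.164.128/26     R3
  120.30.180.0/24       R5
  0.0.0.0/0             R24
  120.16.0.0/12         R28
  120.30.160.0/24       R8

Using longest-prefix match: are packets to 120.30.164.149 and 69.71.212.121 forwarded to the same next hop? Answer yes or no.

120.30.164.149: longest match 120.30.128.0/17 -> R14
69.71.212.121: longest match 0.0.0.0/0 -> R24

no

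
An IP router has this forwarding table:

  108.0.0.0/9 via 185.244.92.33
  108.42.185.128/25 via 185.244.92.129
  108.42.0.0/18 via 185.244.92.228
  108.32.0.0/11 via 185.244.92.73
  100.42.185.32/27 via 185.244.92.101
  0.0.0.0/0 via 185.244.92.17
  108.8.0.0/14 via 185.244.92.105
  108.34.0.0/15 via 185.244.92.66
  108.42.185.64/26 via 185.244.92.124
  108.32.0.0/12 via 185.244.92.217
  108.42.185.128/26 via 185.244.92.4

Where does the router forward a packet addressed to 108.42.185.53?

185.244.92.217

Routes whose prefix contains 108.42.185.53:
  0.0.0.0/0 (default, matches everything) -> 185.244.92.17
  108.0.0.0/9 (108.0.0.0 - 108.127.255.255) -> 185.244.92.33
  108.32.0.0/11 (108.32.0.0 - 108.63.255.255) -> 185.244.92.73
  108.32.0.0/12 (108.32.0.0 - 108.47.255.255) -> 185.244.92.217
More-specific entries that do NOT match:
  100.42.185.32/27 (100.42.185.32 - 100.42.185.63) does not contain 108.42.185.53
  108.42.185.64/26 (108.42.185.64 - 108.42.185.127) does not contain 108.42.185.53
  108.42.185.128/26 (108.42.185.128 - 108.42.185.191) does not contain 108.42.185.53
  108.42.185.128/25 (108.42.185.128 - 108.42.185.255) does not contain 108.42.185.53
  108.42.0.0/18 (108.42.0.0 - 108.42.63.255) does not contain 108.42.185.53
  108.34.0.0/15 (108.34.0.0 - 108.35.255.255) does not contain 108.42.185.53
  108.8.0.0/14 (108.8.0.0 - 108.11.255.255) does not contain 108.42.185.53
Longest matching prefix is /12 -> next hop 185.244.92.217.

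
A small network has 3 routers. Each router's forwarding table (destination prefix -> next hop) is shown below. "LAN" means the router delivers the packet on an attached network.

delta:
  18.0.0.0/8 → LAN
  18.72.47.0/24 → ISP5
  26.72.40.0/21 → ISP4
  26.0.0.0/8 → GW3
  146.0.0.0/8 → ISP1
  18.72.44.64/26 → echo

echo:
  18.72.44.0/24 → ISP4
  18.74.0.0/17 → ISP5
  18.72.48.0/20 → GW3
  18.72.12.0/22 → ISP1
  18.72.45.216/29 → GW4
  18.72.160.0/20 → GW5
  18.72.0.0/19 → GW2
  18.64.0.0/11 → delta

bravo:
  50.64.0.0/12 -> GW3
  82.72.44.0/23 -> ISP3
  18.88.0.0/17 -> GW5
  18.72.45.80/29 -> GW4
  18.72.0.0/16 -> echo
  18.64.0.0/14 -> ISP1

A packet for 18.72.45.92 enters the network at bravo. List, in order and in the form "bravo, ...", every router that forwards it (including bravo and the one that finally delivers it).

At bravo: longest match for 18.72.45.92 is 18.72.0.0/16 -> echo
At echo: longest match for 18.72.45.92 is 18.64.0.0/11 -> delta
At delta: longest match for 18.72.45.92 is 18.0.0.0/8 -> LAN

bravo, echo, delta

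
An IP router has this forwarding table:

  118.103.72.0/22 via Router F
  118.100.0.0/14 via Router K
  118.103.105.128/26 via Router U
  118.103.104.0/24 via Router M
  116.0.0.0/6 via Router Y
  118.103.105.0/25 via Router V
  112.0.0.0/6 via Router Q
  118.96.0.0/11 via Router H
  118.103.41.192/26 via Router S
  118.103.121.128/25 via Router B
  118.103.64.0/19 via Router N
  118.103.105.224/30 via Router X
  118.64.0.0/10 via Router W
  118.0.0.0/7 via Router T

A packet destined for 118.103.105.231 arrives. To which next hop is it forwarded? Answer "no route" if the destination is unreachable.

Router K

Routes whose prefix contains 118.103.105.231:
  116.0.0.0/6 (116.0.0.0 - 119.255.255.255) -> Router Y
  118.0.0.0/7 (118.0.0.0 - 119.255.255.255) -> Router T
  118.64.0.0/10 (118.64.0.0 - 118.127.255.255) -> Router W
  118.96.0.0/11 (118.96.0.0 - 118.127.255.255) -> Router H
  118.100.0.0/14 (118.100.0.0 - 118.103.255.255) -> Router K
More-specific entries that do NOT match:
  118.103.105.224/30 (118.103.105.224 - 118.103.105.227) does not contain 118.103.105.231
  118.103.105.128/26 (118.103.105.128 - 118.103.105.191) does not contain 118.103.105.231
  118.103.41.192/26 (118.103.41.192 - 118.103.41.255) does not contain 118.103.105.231
  118.103.105.0/25 (118.103.105.0 - 118.103.105.127) does not contain 118.103.105.231
  118.103.121.128/25 (118.103.121.128 - 118.103.121.255) does not contain 118.103.105.231
  118.103.104.0/24 (118.103.104.0 - 118.103.104.255) does not contain 118.103.105.231
  118.103.72.0/22 (118.103.72.0 - 118.103.75.255) does not contain 118.103.105.231
  118.103.64.0/19 (118.103.64.0 - 118.103.95.255) does not contain 118.103.105.231
Longest matching prefix is /14 -> next hop Router K.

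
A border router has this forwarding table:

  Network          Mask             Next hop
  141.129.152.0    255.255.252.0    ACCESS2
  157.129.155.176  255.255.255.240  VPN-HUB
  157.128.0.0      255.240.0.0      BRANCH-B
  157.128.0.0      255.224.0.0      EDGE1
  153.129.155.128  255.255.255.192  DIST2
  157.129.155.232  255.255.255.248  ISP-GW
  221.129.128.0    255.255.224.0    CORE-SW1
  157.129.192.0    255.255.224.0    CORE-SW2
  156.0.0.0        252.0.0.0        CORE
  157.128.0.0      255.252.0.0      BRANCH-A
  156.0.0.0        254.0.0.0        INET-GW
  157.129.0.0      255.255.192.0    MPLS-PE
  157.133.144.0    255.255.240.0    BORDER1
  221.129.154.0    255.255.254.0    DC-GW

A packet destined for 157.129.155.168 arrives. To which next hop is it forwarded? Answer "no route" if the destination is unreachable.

BRANCH-A

Routes whose prefix contains 157.129.155.168:
  156.0.0.0/6 (156.0.0.0 - 159.255.255.255) -> CORE
  156.0.0.0/7 (156.0.0.0 - 157.255.255.255) -> INET-GW
  157.128.0.0/11 (157.128.0.0 - 157.159.255.255) -> EDGE1
  157.128.0.0/12 (157.128.0.0 - 157.143.255.255) -> BRANCH-B
  157.128.0.0/14 (157.128.0.0 - 157.131.255.255) -> BRANCH-A
More-specific entries that do NOT match:
  157.129.155.232/29 (157.129.155.232 - 157.129.155.239) does not contain 157.129.155.168
  157.129.155.176/28 (157.129.155.176 - 157.129.155.191) does not contain 157.129.155.168
  153.129.155.128/26 (153.129.155.128 - 153.129.155.191) does not contain 157.129.155.168
  221.129.154.0/23 (221.129.154.0 - 221.129.155.255) does not contain 157.129.155.168
  141.129.152.0/22 (141.129.152.0 - 141.129.155.255) does not contain 157.129.155.168
  157.133.144.0/20 (157.133.144.0 - 157.133.159.255) does not contain 157.129.155.168
  221.129.128.0/19 (221.129.128.0 - 221.129.159.255) does not contain 157.129.155.168
  157.129.192.0/19 (157.129.192.0 - 157.129.223.255) does not contain 157.129.155.168
  157.129.0.0/18 (157.129.0.0 - 157.129.63.255) does not contain 157.129.155.168
Longest matching prefix is /14 -> next hop BRANCH-A.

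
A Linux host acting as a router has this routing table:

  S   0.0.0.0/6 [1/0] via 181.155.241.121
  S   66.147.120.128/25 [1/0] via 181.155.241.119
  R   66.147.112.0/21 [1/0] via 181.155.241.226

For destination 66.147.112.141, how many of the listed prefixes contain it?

1

Prefixes containing 66.147.112.141:
  66.147.112.0/21 (66.147.112.0 - 66.147.119.255)
Total matching entries: 1.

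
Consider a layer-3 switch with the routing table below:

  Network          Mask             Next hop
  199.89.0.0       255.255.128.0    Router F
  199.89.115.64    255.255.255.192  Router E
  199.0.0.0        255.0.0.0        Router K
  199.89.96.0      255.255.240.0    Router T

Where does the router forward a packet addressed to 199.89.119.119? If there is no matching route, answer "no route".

Router F

Routes whose prefix contains 199.89.119.119:
  199.0.0.0/8 (199.0.0.0 - 199.255.255.255) -> Router K
  199.89.0.0/17 (199.89.0.0 - 199.89.127.255) -> Router F
More-specific entries that do NOT match:
  199.89.115.64/26 (199.89.115.64 - 199.89.115.127) does not contain 199.89.119.119
  199.89.96.0/20 (199.89.96.0 - 199.89.111.255) does not contain 199.89.119.119
Longest matching prefix is /17 -> next hop Router F.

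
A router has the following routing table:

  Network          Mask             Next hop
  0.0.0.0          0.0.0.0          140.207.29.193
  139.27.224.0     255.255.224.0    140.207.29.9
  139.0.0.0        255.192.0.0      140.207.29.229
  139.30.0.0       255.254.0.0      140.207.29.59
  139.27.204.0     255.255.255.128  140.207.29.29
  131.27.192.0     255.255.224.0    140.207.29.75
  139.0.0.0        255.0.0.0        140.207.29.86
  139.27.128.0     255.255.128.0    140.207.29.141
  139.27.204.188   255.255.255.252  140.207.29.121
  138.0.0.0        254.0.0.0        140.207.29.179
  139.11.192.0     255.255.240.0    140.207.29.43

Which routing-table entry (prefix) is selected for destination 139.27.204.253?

Entries matching 139.27.204.253:
  0.0.0.0/0 (default, matches everything)
  138.0.0.0/7 (138.0.0.0 - 139.255.255.255)
  139.0.0.0/8 (139.0.0.0 - 139.255.255.255)
  139.0.0.0/10 (139.0.0.0 - 139.63.255.255)
  139.27.128.0/17 (139.27.128.0 - 139.27.255.255)
Most specific is 139.27.128.0/17.

139.27.128.0/17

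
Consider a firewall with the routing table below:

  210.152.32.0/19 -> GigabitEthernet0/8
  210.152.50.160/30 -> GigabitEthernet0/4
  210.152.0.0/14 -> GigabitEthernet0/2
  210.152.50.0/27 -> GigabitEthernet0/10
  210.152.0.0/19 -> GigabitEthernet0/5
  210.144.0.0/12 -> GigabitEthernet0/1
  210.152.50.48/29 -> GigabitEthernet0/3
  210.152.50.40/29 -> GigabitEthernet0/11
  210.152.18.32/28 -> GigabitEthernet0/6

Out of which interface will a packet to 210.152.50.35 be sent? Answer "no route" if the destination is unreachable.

GigabitEthernet0/8

Routes whose prefix contains 210.152.50.35:
  210.144.0.0/12 (210.144.0.0 - 210.159.255.255) -> GigabitEthernet0/1
  210.152.0.0/14 (210.152.0.0 - 210.155.255.255) -> GigabitEthernet0/2
  210.152.32.0/19 (210.152.32.0 - 210.152.63.255) -> GigabitEthernet0/8
More-specific entries that do NOT match:
  210.152.50.160/30 (210.152.50.160 - 210.152.50.163) does not contain 210.152.50.35
  210.152.50.48/29 (210.152.50.48 - 210.152.50.55) does not contain 210.152.50.35
  210.152.50.40/29 (210.152.50.40 - 210.152.50.47) does not contain 210.152.50.35
  210.152.18.32/28 (210.152.18.32 - 210.152.18.47) does not contain 210.152.50.35
  210.152.50.0/27 (210.152.50.0 - 210.152.50.31) does not contain 210.152.50.35
Longest matching prefix is /19 -> interface GigabitEthernet0/8.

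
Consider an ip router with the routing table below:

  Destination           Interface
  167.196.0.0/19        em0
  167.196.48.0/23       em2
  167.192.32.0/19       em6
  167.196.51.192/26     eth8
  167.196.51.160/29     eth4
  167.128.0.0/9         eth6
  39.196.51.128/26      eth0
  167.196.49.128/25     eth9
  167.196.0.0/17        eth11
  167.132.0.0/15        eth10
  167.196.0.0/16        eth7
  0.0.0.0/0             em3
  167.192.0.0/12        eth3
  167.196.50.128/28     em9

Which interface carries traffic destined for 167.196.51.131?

Routes whose prefix contains 167.196.51.131:
  0.0.0.0/0 (default, matches everything) -> em3
  167.128.0.0/9 (167.128.0.0 - 167.255.255.255) -> eth6
  167.192.0.0/12 (167.192.0.0 - 167.207.255.255) -> eth3
  167.196.0.0/16 (167.196.0.0 - 167.196.255.255) -> eth7
  167.196.0.0/17 (167.196.0.0 - 167.196.127.255) -> eth11
More-specific entries that do NOT match:
  167.196.51.160/29 (167.196.51.160 - 167.196.51.167) does not contain 167.196.51.131
  167.196.50.128/28 (167.196.50.128 - 167.196.50.143) does not contain 167.196.51.131
  167.196.51.192/26 (167.196.51.192 - 167.196.51.255) does not contain 167.196.51.131
  39.196.51.128/26 (39.196.51.128 - 39.196.51.191) does not contain 167.196.51.131
  167.196.49.128/25 (167.196.49.128 - 167.196.49.255) does not contain 167.196.51.131
  167.196.48.0/23 (167.196.48.0 - 167.196.49.255) does not contain 167.196.51.131
  167.196.0.0/19 (167.196.0.0 - 167.196.31.255) does not contain 167.196.51.131
  167.192.32.0/19 (167.192.32.0 - 167.192.63.255) does not contain 167.196.51.131
Longest matching prefix is /17 -> interface eth11.

eth11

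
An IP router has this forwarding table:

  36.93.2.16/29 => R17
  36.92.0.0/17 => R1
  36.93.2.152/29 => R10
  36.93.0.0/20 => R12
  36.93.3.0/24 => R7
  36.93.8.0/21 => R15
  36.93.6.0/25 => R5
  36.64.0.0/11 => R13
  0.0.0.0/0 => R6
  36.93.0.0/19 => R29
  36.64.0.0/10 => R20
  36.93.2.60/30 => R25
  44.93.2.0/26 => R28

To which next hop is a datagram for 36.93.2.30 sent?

R12

Routes whose prefix contains 36.93.2.30:
  0.0.0.0/0 (default, matches everything) -> R6
  36.64.0.0/10 (36.64.0.0 - 36.127.255.255) -> R20
  36.64.0.0/11 (36.64.0.0 - 36.95.255.255) -> R13
  36.93.0.0/19 (36.93.0.0 - 36.93.31.255) -> R29
  36.93.0.0/20 (36.93.0.0 - 36.93.15.255) -> R12
More-specific entries that do NOT match:
  36.93.2.60/30 (36.93.2.60 - 36.93.2.63) does not contain 36.93.2.30
  36.93.2.16/29 (36.93.2.16 - 36.93.2.23) does not contain 36.93.2.30
  36.93.2.152/29 (36.93.2.152 - 36.93.2.159) does not contain 36.93.2.30
  44.93.2.0/26 (44.93.2.0 - 44.93.2.63) does not contain 36.93.2.30
  36.93.6.0/25 (36.93.6.0 - 36.93.6.127) does not contain 36.93.2.30
  36.93.3.0/24 (36.93.3.0 - 36.93.3.255) does not contain 36.93.2.30
  36.93.8.0/21 (36.93.8.0 - 36.93.15.255) does not contain 36.93.2.30
Longest matching prefix is /20 -> next hop R12.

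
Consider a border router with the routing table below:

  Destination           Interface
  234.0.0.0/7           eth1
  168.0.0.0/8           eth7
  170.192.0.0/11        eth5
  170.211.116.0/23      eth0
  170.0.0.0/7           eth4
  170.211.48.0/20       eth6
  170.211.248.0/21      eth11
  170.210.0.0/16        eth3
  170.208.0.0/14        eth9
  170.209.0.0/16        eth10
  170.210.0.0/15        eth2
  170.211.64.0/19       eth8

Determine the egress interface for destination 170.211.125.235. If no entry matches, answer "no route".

eth2

Routes whose prefix contains 170.211.125.235:
  170.0.0.0/7 (170.0.0.0 - 171.255.255.255) -> eth4
  170.192.0.0/11 (170.192.0.0 - 170.223.255.255) -> eth5
  170.208.0.0/14 (170.208.0.0 - 170.211.255.255) -> eth9
  170.210.0.0/15 (170.210.0.0 - 170.211.255.255) -> eth2
More-specific entries that do NOT match:
  170.211.116.0/23 (170.211.116.0 - 170.211.117.255) does not contain 170.211.125.235
  170.211.248.0/21 (170.211.248.0 - 170.211.255.255) does not contain 170.211.125.235
  170.211.48.0/20 (170.211.48.0 - 170.211.63.255) does not contain 170.211.125.235
  170.211.64.0/19 (170.211.64.0 - 170.211.95.255) does not contain 170.211.125.235
  170.210.0.0/16 (170.210.0.0 - 170.210.255.255) does not contain 170.211.125.235
  170.209.0.0/16 (170.209.0.0 - 170.209.255.255) does not contain 170.211.125.235
Longest matching prefix is /15 -> interface eth2.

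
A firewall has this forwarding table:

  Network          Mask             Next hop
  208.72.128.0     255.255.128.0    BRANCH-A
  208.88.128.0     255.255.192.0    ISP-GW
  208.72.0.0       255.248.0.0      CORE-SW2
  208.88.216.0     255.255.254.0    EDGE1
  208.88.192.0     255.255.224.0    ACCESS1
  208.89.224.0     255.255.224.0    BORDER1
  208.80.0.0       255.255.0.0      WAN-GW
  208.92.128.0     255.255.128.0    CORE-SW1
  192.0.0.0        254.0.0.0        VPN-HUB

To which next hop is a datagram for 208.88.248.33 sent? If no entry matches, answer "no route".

No entry's prefix contains 208.88.248.33; there is no default route.

no route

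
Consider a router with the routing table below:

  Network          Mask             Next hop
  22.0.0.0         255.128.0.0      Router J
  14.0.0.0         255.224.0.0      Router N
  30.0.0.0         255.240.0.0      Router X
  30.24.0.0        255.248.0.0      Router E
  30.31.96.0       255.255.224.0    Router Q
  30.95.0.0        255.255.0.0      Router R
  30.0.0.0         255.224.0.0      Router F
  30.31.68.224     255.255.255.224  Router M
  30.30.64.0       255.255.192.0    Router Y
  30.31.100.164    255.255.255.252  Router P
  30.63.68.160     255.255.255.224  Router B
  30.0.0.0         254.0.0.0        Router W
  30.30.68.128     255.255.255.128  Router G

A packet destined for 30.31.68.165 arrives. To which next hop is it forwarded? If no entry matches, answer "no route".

Router E

Routes whose prefix contains 30.31.68.165:
  30.0.0.0/7 (30.0.0.0 - 31.255.255.255) -> Router W
  30.0.0.0/11 (30.0.0.0 - 30.31.255.255) -> Router F
  30.24.0.0/13 (30.24.0.0 - 30.31.255.255) -> Router E
More-specific entries that do NOT match:
  30.31.100.164/30 (30.31.100.164 - 30.31.100.167) does not contain 30.31.68.165
  30.31.68.224/27 (30.31.68.224 - 30.31.68.255) does not contain 30.31.68.165
  30.63.68.160/27 (30.63.68.160 - 30.63.68.191) does not contain 30.31.68.165
  30.30.68.128/25 (30.30.68.128 - 30.30.68.255) does not contain 30.31.68.165
  30.31.96.0/19 (30.31.96.0 - 30.31.127.255) does not contain 30.31.68.165
  30.30.64.0/18 (30.30.64.0 - 30.30.127.255) does not contain 30.31.68.165
  30.95.0.0/16 (30.95.0.0 - 30.95.255.255) does not contain 30.31.68.165
Longest matching prefix is /13 -> next hop Router E.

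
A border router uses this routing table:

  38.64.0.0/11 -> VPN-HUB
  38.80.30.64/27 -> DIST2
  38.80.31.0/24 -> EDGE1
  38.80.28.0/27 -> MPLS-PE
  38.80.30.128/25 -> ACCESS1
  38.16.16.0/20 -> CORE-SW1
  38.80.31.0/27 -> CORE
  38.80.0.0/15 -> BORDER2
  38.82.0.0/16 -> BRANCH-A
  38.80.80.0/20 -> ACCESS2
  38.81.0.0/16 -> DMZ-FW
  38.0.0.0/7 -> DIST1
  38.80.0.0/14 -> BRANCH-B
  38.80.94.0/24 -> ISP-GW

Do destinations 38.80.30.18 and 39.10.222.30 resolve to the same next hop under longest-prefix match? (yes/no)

38.80.30.18: longest match 38.80.0.0/15 -> BORDER2
39.10.222.30: longest match 38.0.0.0/7 -> DIST1

no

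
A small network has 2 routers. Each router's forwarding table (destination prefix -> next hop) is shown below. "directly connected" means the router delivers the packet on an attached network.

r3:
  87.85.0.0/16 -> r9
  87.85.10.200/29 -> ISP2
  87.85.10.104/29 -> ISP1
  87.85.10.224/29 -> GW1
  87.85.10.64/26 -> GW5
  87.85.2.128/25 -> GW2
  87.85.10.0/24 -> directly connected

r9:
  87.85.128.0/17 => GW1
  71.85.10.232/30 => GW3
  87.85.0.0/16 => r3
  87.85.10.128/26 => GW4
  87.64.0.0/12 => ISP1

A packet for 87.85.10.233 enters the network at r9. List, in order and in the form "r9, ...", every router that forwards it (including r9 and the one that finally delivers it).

At r9: longest match for 87.85.10.233 is 87.85.0.0/16 -> r3
At r3: longest match for 87.85.10.233 is 87.85.10.0/24 -> directly connected

r9, r3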